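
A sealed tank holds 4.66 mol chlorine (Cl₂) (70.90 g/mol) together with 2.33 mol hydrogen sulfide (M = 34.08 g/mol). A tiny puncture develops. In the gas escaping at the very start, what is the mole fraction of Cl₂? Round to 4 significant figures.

0.5810

Each component's effusion rate ∝ (its partial pressure)·(1/√M) ∝ n_i/√M_i.
Mole fraction of Cl₂ in the effusate = (n_Cl₂/√M_Cl₂) / (n_Cl₂/√M_Cl₂ + n_H₂S/√M_H₂S)
= (4.66/√70.90) / (4.66/√70.90 + 2.33/√34.08) = 0.5534/(0.5534 + 0.3991) = 0.5810.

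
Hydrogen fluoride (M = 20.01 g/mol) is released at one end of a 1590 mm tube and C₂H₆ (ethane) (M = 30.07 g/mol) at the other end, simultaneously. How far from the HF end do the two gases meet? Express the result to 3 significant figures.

876 mm

Distances travelled in equal time are proportional to diffusion rates, so d_HF/d_C₂H₆ = √(M_C₂H₆/M_HF) = √(30.07/20.01) = 1.226.
With d_HF + d_C₂H₆ = 1590 mm, d_C₂H₆ = 1590/(1 + 1.226) = 714.3 mm.
d_HF = 1590 − 714.3 = 876 mm.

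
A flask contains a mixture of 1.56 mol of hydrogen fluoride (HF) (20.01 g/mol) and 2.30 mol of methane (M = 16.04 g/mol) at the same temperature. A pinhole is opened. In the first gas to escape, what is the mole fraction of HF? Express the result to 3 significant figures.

Rate_i ∝ x_i/√M_i (Graham's law weighted by mole fraction), so the effusate composition follows n_i/√M_i.
Mole fraction of HF in the effusate = (n_HF/√M_HF) / (n_HF/√M_HF + n_CH₄/√M_CH₄)
= (1.56/√20.01) / (1.56/√20.01 + 2.30/√16.04) = 0.3487/(0.3487 + 0.5743) = 0.378.

0.378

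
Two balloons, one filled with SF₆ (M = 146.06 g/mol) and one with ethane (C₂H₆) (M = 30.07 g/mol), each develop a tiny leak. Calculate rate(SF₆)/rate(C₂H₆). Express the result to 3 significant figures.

Using Graham's law: rate_SF₆/rate_C₂H₆ = √(M_C₂H₆/M_SF₆) = √(30.07/146.06) = √0.2059 = 0.454.

0.454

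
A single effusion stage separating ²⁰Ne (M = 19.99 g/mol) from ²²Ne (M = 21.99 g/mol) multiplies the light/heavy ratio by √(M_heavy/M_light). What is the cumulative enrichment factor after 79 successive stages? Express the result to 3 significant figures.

43.2

Each stage multiplies the ratio by α = √(21.99/19.99), so after 79 stages the overall factor is α^79 = (21.99/19.99)^(79/2).
= 1.10005^(79/2) = 43.2.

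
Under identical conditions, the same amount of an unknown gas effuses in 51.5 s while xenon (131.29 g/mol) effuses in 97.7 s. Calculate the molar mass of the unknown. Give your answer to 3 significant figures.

Graham's law gives t_X/t_Xe = √(M_X/M_Xe).
51.5/97.7 = 0.5271 = √(M_X/131.29)
M_X = 131.29 × 0.5271² = 131.29 × 0.2779 = 36.5 g/mol

36.5 g/mol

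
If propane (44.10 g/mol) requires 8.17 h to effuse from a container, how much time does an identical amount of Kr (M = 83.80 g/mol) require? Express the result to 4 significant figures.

11.26 h

Graham's law gives t_Kr/t_C₃H₈ = √(M_Kr/M_C₃H₈) = √(83.80/44.10) = √1.900 = 1.378.
So the time for Kr is 8.17 × 1.378 = 11.26 h.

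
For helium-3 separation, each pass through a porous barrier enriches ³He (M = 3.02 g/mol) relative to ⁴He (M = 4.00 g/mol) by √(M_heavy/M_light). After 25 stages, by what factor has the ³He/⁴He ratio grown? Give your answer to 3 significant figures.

33.5

The single-stage factor is √(M_heavy/M_light), so 25 stages give [√(4.00/3.02)]^25 = (4.00/3.02)^(25/2).
= 1.32450^(25/2) = 33.5.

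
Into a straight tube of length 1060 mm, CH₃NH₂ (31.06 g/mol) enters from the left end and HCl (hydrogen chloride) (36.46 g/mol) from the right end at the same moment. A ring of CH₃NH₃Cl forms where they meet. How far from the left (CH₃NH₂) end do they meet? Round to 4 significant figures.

551.2 mm

In equal time, each gas travels a distance ∝ its rate ∝ 1/√M, so d_CH₃NH₂/d_HCl = √(M_HCl/M_CH₃NH₂) = √(36.46/31.06) = 1.083.
With d_CH₃NH₂ + d_HCl = 1060 mm, d_HCl = 1060/(1 + 1.083) = 508.8 mm.
d_CH₃NH₂ = 1060 − 508.8 = 551.2 mm.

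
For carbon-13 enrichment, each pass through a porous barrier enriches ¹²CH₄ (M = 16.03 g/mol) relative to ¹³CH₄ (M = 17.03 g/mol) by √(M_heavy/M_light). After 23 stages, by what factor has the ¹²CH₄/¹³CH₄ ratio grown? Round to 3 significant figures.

After 23 stages the ratio has grown by (√(17.03/16.03))^23 = (17.03/16.03)^(23/2).
= 1.06238^(23/2) = 2.01.

2.01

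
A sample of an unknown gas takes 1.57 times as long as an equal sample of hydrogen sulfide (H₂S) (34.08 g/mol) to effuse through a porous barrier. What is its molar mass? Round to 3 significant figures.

From Graham's law, t_X/t_H₂S = √(M_X/M_H₂S).
1.57 = √(M_X/34.08)
M_X = 34.08 × 1.57² = 34.08 × 2.465 = 84.0 g/mol

84.0 g/mol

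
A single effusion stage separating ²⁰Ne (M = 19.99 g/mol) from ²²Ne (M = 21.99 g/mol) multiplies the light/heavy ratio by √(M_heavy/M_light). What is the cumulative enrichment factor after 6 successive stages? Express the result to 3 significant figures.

After 6 stages the ratio has grown by (√(21.99/19.99))^6 = (21.99/19.99)^(6/2).
= 1.10005^3 = 1.33.

1.33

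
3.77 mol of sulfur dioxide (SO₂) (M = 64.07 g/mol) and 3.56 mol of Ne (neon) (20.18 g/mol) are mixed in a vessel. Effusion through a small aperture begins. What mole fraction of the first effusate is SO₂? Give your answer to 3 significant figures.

0.373

Effusion rate of each component ∝ n_i/√M_i (partial pressure × 1/√M).
x_SO₂(eff) = (n_SO₂/√M_SO₂) / (n_SO₂/√M_SO₂ + n_Ne/√M_Ne)
= (3.77/√64.07) / (3.77/√64.07 + 3.56/√20.18) = 0.4710/(0.4710 + 0.7925) = 0.373.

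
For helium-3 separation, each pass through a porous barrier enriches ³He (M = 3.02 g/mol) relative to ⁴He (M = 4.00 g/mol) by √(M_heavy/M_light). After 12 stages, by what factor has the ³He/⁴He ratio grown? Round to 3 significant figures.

Each stage multiplies the ratio by α = √(4.00/3.02), so after 12 stages the overall factor is α^12 = (4.00/3.02)^(12/2).
= 1.32450^6 = 5.40.

5.40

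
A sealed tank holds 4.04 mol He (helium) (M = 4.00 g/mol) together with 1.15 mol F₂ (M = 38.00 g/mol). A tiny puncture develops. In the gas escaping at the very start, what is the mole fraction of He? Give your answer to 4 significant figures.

Rate_i ∝ x_i/√M_i (Graham's law weighted by mole fraction), so the effusate composition follows n_i/√M_i.
x_He(eff) = (n_He/√M_He) / (n_He/√M_He + n_F₂/√M_F₂)
= (4.04/√4.00) / (4.04/√4.00 + 1.15/√38.00) = 2.020/(2.020 + 0.1866) = 0.9155.

0.9155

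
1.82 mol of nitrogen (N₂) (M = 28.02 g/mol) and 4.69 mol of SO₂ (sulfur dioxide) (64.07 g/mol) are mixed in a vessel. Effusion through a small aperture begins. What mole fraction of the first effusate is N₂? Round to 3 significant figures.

0.370

The effusion rate of species i is ∝ p_i/√M_i ∝ n_i/√M_i.
x_N₂(eff) = (n_N₂/√M_N₂) / (n_N₂/√M_N₂ + n_SO₂/√M_SO₂)
= (1.82/√28.02) / (1.82/√28.02 + 4.69/√64.07) = 0.3438/(0.3438 + 0.5859) = 0.370.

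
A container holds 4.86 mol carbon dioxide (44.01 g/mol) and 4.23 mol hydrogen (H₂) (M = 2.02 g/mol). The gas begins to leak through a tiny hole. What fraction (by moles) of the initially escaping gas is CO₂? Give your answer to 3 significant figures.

0.198

The effusion rate of species i is ∝ p_i/√M_i ∝ n_i/√M_i.
Mole fraction of CO₂ in the effusate = (n_CO₂/√M_CO₂) / (n_CO₂/√M_CO₂ + n_H₂/√M_H₂)
= (4.86/√44.01) / (4.86/√44.01 + 4.23/√2.02) = 0.7326/(0.7326 + 2.976) = 0.198.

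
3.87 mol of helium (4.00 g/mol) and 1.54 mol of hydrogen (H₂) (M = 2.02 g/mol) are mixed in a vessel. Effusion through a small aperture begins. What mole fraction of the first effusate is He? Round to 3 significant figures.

Each component's effusion rate ∝ (its partial pressure)·(1/√M) ∝ n_i/√M_i.
So x_He in the escaping gas = (n_He/√M_He) / Σ(n_i/√M_i)
= (3.87/√4.00) / (3.87/√4.00 + 1.54/√2.02) = 1.935/(1.935 + 1.084) = 0.641.

0.641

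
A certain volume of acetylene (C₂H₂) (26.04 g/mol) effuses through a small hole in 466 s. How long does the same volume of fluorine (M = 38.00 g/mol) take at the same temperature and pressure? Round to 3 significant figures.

563 s

Since effusion rate ∝ 1/√M, t_F₂/t_C₂H₂ = √(M_F₂/M_C₂H₂) = √(38.00/26.04) = √1.459 = 1.208.
So the time for F₂ is 466 × 1.208 = 563 s.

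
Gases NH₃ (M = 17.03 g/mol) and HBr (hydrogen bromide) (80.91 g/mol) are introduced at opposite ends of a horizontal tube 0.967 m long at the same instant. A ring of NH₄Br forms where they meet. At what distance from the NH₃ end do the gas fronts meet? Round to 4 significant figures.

0.6629 m

The fronts meet when d_NH₃ + d_HBr = L with d_NH₃/d_HBr = √(M_HBr/M_NH₃) (Graham's law). Here √(M_HBr/M_NH₃) = √(80.91/17.03) = 2.180.
With d_NH₃ + d_HBr = 0.967 m, d_HBr = 0.967/(1 + 2.180) = 0.3041 m.
d_NH₃ = 0.967 − 0.3041 = 0.6629 m.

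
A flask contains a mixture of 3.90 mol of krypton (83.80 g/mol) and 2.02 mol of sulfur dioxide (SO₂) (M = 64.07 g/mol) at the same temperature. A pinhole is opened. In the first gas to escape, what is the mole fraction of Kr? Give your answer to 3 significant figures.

Rate_i ∝ x_i/√M_i (Graham's law weighted by mole fraction), so the effusate composition follows n_i/√M_i.
Mole fraction of Kr in the effusate = (n_Kr/√M_Kr) / (n_Kr/√M_Kr + n_SO₂/√M_SO₂)
= (3.90/√83.80) / (3.90/√83.80 + 2.02/√64.07) = 0.4260/(0.4260 + 0.2524) = 0.628.

0.628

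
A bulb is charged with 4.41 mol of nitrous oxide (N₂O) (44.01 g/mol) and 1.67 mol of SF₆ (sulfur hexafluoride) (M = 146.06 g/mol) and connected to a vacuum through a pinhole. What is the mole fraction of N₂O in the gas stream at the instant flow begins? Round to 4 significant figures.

0.8279

The effusion rate of species i is ∝ p_i/√M_i ∝ n_i/√M_i.
So x_N₂O in the escaping gas = (n_N₂O/√M_N₂O) / Σ(n_i/√M_i)
= (4.41/√44.01) / (4.41/√44.01 + 1.67/√146.06) = 0.6648/(0.6648 + 0.1382) = 0.8279.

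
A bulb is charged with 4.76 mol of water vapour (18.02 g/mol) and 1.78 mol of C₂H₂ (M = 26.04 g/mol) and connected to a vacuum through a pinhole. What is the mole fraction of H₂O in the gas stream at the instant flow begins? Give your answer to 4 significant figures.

0.7627

Each component's effusion rate ∝ (its partial pressure)·(1/√M) ∝ n_i/√M_i.
So x_H₂O in the escaping gas = (n_H₂O/√M_H₂O) / Σ(n_i/√M_i)
= (4.76/√18.02) / (4.76/√18.02 + 1.78/√26.04) = 1.121/(1.121 + 0.3488) = 0.7627.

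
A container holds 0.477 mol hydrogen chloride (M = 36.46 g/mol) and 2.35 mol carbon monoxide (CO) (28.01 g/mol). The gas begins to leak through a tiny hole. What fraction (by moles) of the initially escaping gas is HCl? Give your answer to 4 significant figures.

Rate_i ∝ x_i/√M_i (Graham's law weighted by mole fraction), so the effusate composition follows n_i/√M_i.
So x_HCl in the escaping gas = (n_HCl/√M_HCl) / Σ(n_i/√M_i)
= (0.477/√36.46) / (0.477/√36.46 + 2.35/√28.01) = 0.07900/(0.07900 + 0.4440) = 0.1510.

0.1510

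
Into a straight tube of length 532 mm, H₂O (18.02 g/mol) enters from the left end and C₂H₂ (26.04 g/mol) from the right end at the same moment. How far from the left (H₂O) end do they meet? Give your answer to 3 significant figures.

290 mm

The fronts meet when d_H₂O + d_C₂H₂ = L with d_H₂O/d_C₂H₂ = √(M_C₂H₂/M_H₂O) (Graham's law). Here √(M_C₂H₂/M_H₂O) = √(26.04/18.02) = 1.202.
With d_H₂O + d_C₂H₂ = 532 mm, d_C₂H₂ = 532/(1 + 1.202) = 241.6 mm.
d_H₂O = 532 − 241.6 = 290 mm.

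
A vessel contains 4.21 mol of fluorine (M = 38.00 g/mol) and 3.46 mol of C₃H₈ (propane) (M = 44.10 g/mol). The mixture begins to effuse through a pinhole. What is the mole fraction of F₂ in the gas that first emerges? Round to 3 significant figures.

0.567

The effusion rate of species i is ∝ p_i/√M_i ∝ n_i/√M_i.
x_F₂(eff) = (n_F₂/√M_F₂) / (n_F₂/√M_F₂ + n_C₃H₈/√M_C₃H₈)
= (4.21/√38.00) / (4.21/√38.00 + 3.46/√44.10) = 0.6830/(0.6830 + 0.5210) = 0.567.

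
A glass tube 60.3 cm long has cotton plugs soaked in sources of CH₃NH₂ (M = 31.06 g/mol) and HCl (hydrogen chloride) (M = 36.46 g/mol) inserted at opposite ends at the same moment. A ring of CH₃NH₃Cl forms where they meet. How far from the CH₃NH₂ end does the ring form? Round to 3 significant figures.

Distances travelled in equal time are proportional to diffusion rates, so d_CH₃NH₂/d_HCl = √(M_HCl/M_CH₃NH₂) = √(36.46/31.06) = 1.083.
With d_CH₃NH₂ + d_HCl = 60.3 cm, d_HCl = 60.3/(1 + 1.083) = 28.94 cm.
d_CH₃NH₂ = 60.3 − 28.94 = 31.4 cm.

31.4 cm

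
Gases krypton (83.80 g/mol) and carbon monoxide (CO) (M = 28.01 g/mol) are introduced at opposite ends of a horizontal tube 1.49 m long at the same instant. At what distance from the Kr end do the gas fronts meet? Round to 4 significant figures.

The fronts meet when d_Kr + d_CO = L with d_Kr/d_CO = √(M_CO/M_Kr) (Graham's law). Here √(M_CO/M_Kr) = √(28.01/83.80) = 0.5781.
With d_Kr + d_CO = 1.49 m, d_CO = 1.49/(1 + 0.5781) = 0.9441 m.
d_Kr = 1.49 − 0.9441 = 0.5459 m.

0.5459 m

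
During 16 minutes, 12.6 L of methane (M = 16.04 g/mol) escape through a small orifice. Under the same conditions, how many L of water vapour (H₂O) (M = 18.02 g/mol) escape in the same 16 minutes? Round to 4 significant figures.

Since effusion rate ∝ 1/√M, rate_H₂O/rate_CH₄ = √(M_CH₄/M_H₂O) = √(16.04/18.02) = √0.8901 = 0.9435.
So the volume for H₂O is 12.6 × 0.9435 = 11.89 L.

11.89 L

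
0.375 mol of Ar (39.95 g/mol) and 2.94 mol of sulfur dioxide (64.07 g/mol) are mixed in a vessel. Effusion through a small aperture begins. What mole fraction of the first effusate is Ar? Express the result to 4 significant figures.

0.1391

Each component's effusion rate ∝ (its partial pressure)·(1/√M) ∝ n_i/√M_i.
Mole fraction of Ar in the effusate = (n_Ar/√M_Ar) / (n_Ar/√M_Ar + n_SO₂/√M_SO₂)
= (0.375/√39.95) / (0.375/√39.95 + 2.94/√64.07) = 0.05933/(0.05933 + 0.3673) = 0.1391.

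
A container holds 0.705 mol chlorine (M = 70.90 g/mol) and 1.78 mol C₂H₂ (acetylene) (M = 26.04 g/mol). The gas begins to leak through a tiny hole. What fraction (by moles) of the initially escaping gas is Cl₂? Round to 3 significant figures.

0.194

The effusion rate of species i is ∝ p_i/√M_i ∝ n_i/√M_i.
So x_Cl₂ in the escaping gas = (n_Cl₂/√M_Cl₂) / Σ(n_i/√M_i)
= (0.705/√70.90) / (0.705/√70.90 + 1.78/√26.04) = 0.08373/(0.08373 + 0.3488) = 0.194.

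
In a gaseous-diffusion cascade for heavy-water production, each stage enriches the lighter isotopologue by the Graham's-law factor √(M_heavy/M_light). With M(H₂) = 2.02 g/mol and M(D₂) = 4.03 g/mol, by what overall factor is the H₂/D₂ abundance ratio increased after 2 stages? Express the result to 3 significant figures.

2.00

The single-stage factor is √(M_heavy/M_light), so 2 stages give [√(4.03/2.02)]^2 = (4.03/2.02)^(2/2).
= 1.99505^1 = 2.00.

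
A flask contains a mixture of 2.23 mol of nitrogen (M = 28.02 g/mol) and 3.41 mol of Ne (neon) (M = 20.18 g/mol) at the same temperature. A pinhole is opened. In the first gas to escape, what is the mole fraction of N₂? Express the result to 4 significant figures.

0.3569

The effusion rate of species i is ∝ p_i/√M_i ∝ n_i/√M_i.
x_N₂(eff) = (n_N₂/√M_N₂) / (n_N₂/√M_N₂ + n_Ne/√M_Ne)
= (2.23/√28.02) / (2.23/√28.02 + 3.41/√20.18) = 0.4213/(0.4213 + 0.7591) = 0.3569.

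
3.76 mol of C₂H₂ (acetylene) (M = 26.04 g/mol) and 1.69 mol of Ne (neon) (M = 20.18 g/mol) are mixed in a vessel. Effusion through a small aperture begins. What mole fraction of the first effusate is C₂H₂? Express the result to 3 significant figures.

Rate_i ∝ x_i/√M_i (Graham's law weighted by mole fraction), so the effusate composition follows n_i/√M_i.
x_C₂H₂(eff) = (n_C₂H₂/√M_C₂H₂) / (n_C₂H₂/√M_C₂H₂ + n_Ne/√M_Ne)
= (3.76/√26.04) / (3.76/√26.04 + 1.69/√20.18) = 0.7368/(0.7368 + 0.3762) = 0.662.

0.662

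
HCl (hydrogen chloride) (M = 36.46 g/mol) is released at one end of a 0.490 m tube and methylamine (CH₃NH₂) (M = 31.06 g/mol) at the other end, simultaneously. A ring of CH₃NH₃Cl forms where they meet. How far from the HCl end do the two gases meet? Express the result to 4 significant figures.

Graham's law gives d_HCl/d_CH₃NH₂ = rate_HCl/rate_CH₃NH₂ = √(M_CH₃NH₂/M_HCl) = √(31.06/36.46) = 0.9230.
With d_HCl + d_CH₃NH₂ = 0.490 m, d_CH₃NH₂ = 0.490/(1 + 0.9230) = 0.2548 m.
d_HCl = 0.490 − 0.2548 = 0.2352 m.

0.2352 m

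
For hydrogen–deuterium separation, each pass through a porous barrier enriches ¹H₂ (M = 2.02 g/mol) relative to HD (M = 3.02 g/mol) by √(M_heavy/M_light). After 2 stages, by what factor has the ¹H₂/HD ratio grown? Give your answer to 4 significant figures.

1.495

The single-stage factor is √(M_heavy/M_light), so 2 stages give [√(3.02/2.02)]^2 = (3.02/2.02)^(2/2).
= 1.49505^1 = 1.495.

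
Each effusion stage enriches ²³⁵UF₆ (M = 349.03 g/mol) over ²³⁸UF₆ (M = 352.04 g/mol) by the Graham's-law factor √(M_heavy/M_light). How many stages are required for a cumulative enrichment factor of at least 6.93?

With α = √(352.04/349.03) per stage, ln α = ½ ln(1.00862) = 0.004293.
Need α^N ≥ 6.93 ⇒ N ≥ ln(6.93) / ln α = 1.936 / 0.004293 = 450.89.
Minimum whole number of stages: N = 451.

451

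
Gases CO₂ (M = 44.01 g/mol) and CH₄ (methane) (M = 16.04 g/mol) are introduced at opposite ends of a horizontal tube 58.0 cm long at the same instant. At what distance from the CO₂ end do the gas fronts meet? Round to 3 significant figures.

Graham's law gives d_CO₂/d_CH₄ = rate_CO₂/rate_CH₄ = √(M_CH₄/M_CO₂) = √(16.04/44.01) = 0.6037.
With d_CO₂ + d_CH₄ = 58.0 cm, d_CH₄ = 58.0/(1 + 0.6037) = 36.17 cm.
d_CO₂ = 58.0 − 36.17 = 21.8 cm.

21.8 cm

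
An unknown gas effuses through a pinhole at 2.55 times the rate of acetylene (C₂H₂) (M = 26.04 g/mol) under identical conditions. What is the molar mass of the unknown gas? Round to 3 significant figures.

From Graham's law, rate_X/rate_C₂H₂ = √(M_C₂H₂/M_X).
2.55 = √(26.04/M_X)
M_X = 26.04 / 2.55² = 26.04 / 6.502 = 4.00 g/mol

4.00 g/mol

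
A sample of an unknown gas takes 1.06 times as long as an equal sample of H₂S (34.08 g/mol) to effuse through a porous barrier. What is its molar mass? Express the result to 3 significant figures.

38.3 g/mol

Since effusion rate ∝ 1/√M, t_X/t_H₂S = √(M_X/M_H₂S).
1.06 = √(M_X/34.08)
M_X = 34.08 × 1.06² = 34.08 × 1.124 = 38.3 g/mol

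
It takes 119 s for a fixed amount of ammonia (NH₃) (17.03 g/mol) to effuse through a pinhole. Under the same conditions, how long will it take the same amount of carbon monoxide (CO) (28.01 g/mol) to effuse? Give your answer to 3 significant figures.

153 s

By Graham's law, t_CO/t_NH₃ = √(M_CO/M_NH₃) = √(28.01/17.03) = √1.645 = 1.282.
So the time for CO is 119 × 1.282 = 153 s.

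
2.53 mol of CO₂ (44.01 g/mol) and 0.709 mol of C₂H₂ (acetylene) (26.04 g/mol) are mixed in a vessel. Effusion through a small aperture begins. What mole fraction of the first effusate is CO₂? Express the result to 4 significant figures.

0.7330

Each component's effusion rate ∝ (its partial pressure)·(1/√M) ∝ n_i/√M_i.
Mole fraction of CO₂ in the effusate = (n_CO₂/√M_CO₂) / (n_CO₂/√M_CO₂ + n_C₂H₂/√M_C₂H₂)
= (2.53/√44.01) / (2.53/√44.01 + 0.709/√26.04) = 0.3814/(0.3814 + 0.1389) = 0.7330.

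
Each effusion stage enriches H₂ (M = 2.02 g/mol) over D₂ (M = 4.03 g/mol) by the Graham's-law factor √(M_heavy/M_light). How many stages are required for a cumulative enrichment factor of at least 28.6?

10

Single-stage factor α = √(4.03/2.02), so ln α = ½ ln(1.99505) = 0.3453.
Need α^N ≥ 28.6 ⇒ N ≥ ln(28.6) / ln α = 3.353 / 0.3453 = 9.71.
Minimum whole number of stages: N = 10.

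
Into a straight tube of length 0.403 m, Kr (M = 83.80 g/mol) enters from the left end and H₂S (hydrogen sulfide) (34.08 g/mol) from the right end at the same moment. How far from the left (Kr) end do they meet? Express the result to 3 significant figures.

Distances travelled in equal time are proportional to diffusion rates, so d_Kr/d_H₂S = √(M_H₂S/M_Kr) = √(34.08/83.80) = 0.6377.
With d_Kr + d_H₂S = 0.403 m, d_H₂S = 0.403/(1 + 0.6377) = 0.2461 m.
d_Kr = 0.403 − 0.2461 = 0.157 m.

0.157 m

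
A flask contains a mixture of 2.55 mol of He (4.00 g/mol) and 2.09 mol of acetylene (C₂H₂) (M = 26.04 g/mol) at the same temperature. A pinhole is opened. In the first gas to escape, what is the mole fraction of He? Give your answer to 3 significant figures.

0.757

Each component's effusion rate ∝ (its partial pressure)·(1/√M) ∝ n_i/√M_i.
So x_He in the escaping gas = (n_He/√M_He) / Σ(n_i/√M_i)
= (2.55/√4.00) / (2.55/√4.00 + 2.09/√26.04) = 1.275/(1.275 + 0.4096) = 0.757.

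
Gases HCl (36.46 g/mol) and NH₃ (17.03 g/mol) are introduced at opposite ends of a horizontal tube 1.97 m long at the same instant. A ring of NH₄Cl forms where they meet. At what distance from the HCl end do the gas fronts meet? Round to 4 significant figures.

0.7998 m

Distances travelled in equal time are proportional to diffusion rates, so d_HCl/d_NH₃ = √(M_NH₃/M_HCl) = √(17.03/36.46) = 0.6834.
With d_HCl + d_NH₃ = 1.97 m, d_NH₃ = 1.97/(1 + 0.6834) = 1.170 m.
d_HCl = 1.97 − 1.170 = 0.7998 m.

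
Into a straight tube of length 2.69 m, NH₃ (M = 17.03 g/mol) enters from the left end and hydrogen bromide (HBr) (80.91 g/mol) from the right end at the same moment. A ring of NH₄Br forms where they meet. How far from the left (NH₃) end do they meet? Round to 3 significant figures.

The fronts meet when d_NH₃ + d_HBr = L with d_NH₃/d_HBr = √(M_HBr/M_NH₃) (Graham's law). Here √(M_HBr/M_NH₃) = √(80.91/17.03) = 2.180.
With d_NH₃ + d_HBr = 2.69 m, d_HBr = 2.69/(1 + 2.180) = 0.8460 m.
d_NH₃ = 2.69 − 0.8460 = 1.84 m.

1.84 m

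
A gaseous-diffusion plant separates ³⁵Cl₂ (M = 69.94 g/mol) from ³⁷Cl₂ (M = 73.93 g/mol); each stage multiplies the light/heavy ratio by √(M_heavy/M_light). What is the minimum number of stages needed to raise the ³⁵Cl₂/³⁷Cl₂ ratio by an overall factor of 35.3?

129

Per stage α = (73.93/69.94)^(1/2) = 1.05705^0.5, giving ln α = 0.02774.
Need α^N ≥ 35.3 ⇒ N ≥ ln(35.3) / ln α = 3.564 / 0.02774 = 128.47.
Rounding up, N = 129 stages.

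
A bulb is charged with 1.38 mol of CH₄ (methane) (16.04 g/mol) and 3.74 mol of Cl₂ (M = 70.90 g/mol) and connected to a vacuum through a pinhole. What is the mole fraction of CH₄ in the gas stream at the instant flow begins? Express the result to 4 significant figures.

Rate_i ∝ x_i/√M_i (Graham's law weighted by mole fraction), so the effusate composition follows n_i/√M_i.
Mole fraction of CH₄ in the effusate = (n_CH₄/√M_CH₄) / (n_CH₄/√M_CH₄ + n_Cl₂/√M_Cl₂)
= (1.38/√16.04) / (1.38/√16.04 + 3.74/√70.90) = 0.3446/(0.3446 + 0.4442) = 0.4369.

0.4369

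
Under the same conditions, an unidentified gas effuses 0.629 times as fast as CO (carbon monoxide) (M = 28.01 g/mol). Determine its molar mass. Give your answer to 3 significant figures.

70.8 g/mol

Graham's law gives rate_X/rate_CO = √(M_CO/M_X).
0.629 = √(28.01/M_X)
M_X = 28.01 / 0.629² = 28.01 / 0.3956 = 70.8 g/mol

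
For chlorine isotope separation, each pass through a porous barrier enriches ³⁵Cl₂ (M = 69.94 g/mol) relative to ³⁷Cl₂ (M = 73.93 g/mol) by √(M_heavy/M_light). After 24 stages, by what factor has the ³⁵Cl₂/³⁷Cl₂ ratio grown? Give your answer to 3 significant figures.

Each stage multiplies the ratio by α = √(73.93/69.94), so after 24 stages the overall factor is α^24 = (73.93/69.94)^(24/2).
= 1.05705^12 = 1.95.

1.95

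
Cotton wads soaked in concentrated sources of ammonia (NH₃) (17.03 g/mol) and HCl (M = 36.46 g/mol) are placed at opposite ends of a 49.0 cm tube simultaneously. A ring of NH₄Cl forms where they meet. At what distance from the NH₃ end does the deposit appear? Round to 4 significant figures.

In equal time, each gas travels a distance ∝ its rate ∝ 1/√M, so d_NH₃/d_HCl = √(M_HCl/M_NH₃) = √(36.46/17.03) = 1.463.
With d_NH₃ + d_HCl = 49.0 cm, d_HCl = 49.0/(1 + 1.463) = 19.89 cm.
d_NH₃ = 49.0 − 19.89 = 29.11 cm.

29.11 cm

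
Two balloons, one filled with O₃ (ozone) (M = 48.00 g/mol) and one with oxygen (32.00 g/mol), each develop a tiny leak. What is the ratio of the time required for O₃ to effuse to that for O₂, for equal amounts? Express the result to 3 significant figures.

Using Graham's law: t_O₃/t_O₂ = √(M_O₃/M_O₂) = √(48.00/32.00) = √1.500 = 1.22.

1.22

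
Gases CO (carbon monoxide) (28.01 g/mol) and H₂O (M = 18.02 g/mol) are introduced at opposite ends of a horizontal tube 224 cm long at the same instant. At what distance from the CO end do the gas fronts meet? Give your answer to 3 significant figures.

99.7 cm

Graham's law gives d_CO/d_H₂O = rate_CO/rate_H₂O = √(M_H₂O/M_CO) = √(18.02/28.01) = 0.8021.
With d_CO + d_H₂O = 224 cm, d_H₂O = 224/(1 + 0.8021) = 124.3 cm.
d_CO = 224 − 124.3 = 99.7 cm.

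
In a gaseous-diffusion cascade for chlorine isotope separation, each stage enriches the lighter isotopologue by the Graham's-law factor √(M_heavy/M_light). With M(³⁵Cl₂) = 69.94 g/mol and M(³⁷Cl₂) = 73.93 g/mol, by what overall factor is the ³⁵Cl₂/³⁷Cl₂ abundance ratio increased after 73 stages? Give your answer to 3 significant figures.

The single-stage factor is √(M_heavy/M_light), so 73 stages give [√(73.93/69.94)]^73 = (73.93/69.94)^(73/2).
= 1.05705^(73/2) = 7.58.

7.58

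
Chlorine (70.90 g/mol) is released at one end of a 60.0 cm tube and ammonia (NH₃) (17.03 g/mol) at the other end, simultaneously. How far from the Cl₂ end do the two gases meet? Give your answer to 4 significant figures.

19.73 cm

The fronts meet when d_Cl₂ + d_NH₃ = L with d_Cl₂/d_NH₃ = √(M_NH₃/M_Cl₂) (Graham's law). Here √(M_NH₃/M_Cl₂) = √(17.03/70.90) = 0.4901.
With d_Cl₂ + d_NH₃ = 60.0 cm, d_NH₃ = 60.0/(1 + 0.4901) = 40.27 cm.
d_Cl₂ = 60.0 − 40.27 = 19.73 cm.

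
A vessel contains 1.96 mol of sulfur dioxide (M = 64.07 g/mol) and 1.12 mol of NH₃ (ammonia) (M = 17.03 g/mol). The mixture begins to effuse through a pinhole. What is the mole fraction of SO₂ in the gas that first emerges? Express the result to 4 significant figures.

Each component's effusion rate ∝ (its partial pressure)·(1/√M) ∝ n_i/√M_i.
So x_SO₂ in the escaping gas = (n_SO₂/√M_SO₂) / Σ(n_i/√M_i)
= (1.96/√64.07) / (1.96/√64.07 + 1.12/√17.03) = 0.2449/(0.2449 + 0.2714) = 0.4743.

0.4743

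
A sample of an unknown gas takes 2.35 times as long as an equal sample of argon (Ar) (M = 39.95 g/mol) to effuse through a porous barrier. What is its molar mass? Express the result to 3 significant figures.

221 g/mol

Since effusion rate ∝ 1/√M, t_X/t_Ar = √(M_X/M_Ar).
2.35 = √(M_X/39.95)
M_X = 39.95 × 2.35² = 39.95 × 5.523 = 221 g/mol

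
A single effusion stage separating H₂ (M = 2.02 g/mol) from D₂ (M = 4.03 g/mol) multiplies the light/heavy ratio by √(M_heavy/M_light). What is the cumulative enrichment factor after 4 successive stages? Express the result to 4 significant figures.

The single-stage factor is √(M_heavy/M_light), so 4 stages give [√(4.03/2.02)]^4 = (4.03/2.02)^(4/2).
= 1.99505^2 = 3.980.

3.980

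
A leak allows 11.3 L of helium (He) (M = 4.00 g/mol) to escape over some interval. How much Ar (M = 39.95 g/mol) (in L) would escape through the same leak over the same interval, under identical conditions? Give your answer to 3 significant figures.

Graham's law gives rate_Ar/rate_He = √(M_He/M_Ar) = √(4.00/39.95) = √0.1001 = 0.3164.
So the volume for Ar is 11.3 × 0.3164 = 3.58 L.

3.58 L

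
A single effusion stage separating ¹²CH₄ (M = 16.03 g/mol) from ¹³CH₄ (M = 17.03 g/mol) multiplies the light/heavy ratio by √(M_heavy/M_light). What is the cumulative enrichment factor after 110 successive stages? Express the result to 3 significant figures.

27.9

The single-stage factor is √(M_heavy/M_light), so 110 stages give [√(17.03/16.03)]^110 = (17.03/16.03)^(110/2).
= 1.06238^55 = 27.9.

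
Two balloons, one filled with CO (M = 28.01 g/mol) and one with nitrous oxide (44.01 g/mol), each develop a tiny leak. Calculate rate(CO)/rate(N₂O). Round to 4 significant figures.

Graham's law gives rate_CO/rate_N₂O = √(M_N₂O/M_CO) = √(44.01/28.01) = √1.571 = 1.253.

1.253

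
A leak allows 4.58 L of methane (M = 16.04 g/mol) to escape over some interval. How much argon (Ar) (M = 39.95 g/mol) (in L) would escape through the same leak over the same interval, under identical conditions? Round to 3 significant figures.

Graham's law gives rate_Ar/rate_CH₄ = √(M_CH₄/M_Ar) = √(16.04/39.95) = √0.4015 = 0.6336.
So the volume for Ar is 4.58 × 0.6336 = 2.90 L.

2.90 L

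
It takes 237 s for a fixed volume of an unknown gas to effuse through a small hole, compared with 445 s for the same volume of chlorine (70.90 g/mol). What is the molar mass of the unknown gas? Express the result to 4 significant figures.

20.11 g/mol

Graham's law gives t_X/t_Cl₂ = √(M_X/M_Cl₂).
237/445 = 0.5326 = √(M_X/70.90)
M_X = 70.90 × 0.5326² = 70.90 × 0.2836 = 20.11 g/mol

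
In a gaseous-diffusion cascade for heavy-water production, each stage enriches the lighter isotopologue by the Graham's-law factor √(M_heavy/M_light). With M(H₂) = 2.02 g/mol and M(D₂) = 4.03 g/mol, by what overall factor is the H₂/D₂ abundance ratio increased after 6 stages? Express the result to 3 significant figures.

7.94

Overall factor = α^6 with α = √(4.03/2.02), i.e. (4.03/2.02)^(6/2).
= 1.99505^3 = 7.94.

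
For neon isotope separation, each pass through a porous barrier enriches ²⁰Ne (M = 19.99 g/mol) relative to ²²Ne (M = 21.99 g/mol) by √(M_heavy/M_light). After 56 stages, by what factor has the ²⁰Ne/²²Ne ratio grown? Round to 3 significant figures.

14.4

The single-stage factor is √(M_heavy/M_light), so 56 stages give [√(21.99/19.99)]^56 = (21.99/19.99)^(56/2).
= 1.10005^28 = 14.4.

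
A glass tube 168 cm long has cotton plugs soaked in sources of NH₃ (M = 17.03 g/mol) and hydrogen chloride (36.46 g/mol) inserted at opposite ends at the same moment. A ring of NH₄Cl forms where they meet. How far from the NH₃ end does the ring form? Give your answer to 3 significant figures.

99.8 cm

In equal time, each gas travels a distance ∝ its rate ∝ 1/√M, so d_NH₃/d_HCl = √(M_HCl/M_NH₃) = √(36.46/17.03) = 1.463.
With d_NH₃ + d_HCl = 168 cm, d_HCl = 168/(1 + 1.463) = 68.20 cm.
d_NH₃ = 168 − 68.20 = 99.8 cm.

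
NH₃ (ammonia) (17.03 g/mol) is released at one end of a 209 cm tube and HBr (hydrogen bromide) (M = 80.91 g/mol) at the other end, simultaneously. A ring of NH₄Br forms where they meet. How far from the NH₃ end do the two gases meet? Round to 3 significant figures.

143 cm

Graham's law gives d_NH₃/d_HBr = rate_NH₃/rate_HBr = √(M_HBr/M_NH₃) = √(80.91/17.03) = 2.180.
With d_NH₃ + d_HBr = 209 cm, d_HBr = 209/(1 + 2.180) = 65.73 cm.
d_NH₃ = 209 − 65.73 = 143 cm.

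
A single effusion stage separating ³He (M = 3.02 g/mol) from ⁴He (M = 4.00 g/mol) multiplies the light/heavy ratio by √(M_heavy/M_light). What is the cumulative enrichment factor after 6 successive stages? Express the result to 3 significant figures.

2.32

The single-stage factor is √(M_heavy/M_light), so 6 stages give [√(4.00/3.02)]^6 = (4.00/3.02)^(6/2).
= 1.32450^3 = 2.32.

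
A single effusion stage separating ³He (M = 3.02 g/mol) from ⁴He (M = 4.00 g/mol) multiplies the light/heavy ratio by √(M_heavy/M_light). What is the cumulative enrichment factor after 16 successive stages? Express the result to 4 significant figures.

Each stage multiplies the ratio by α = √(4.00/3.02), so after 16 stages the overall factor is α^16 = (4.00/3.02)^(16/2).
= 1.32450^8 = 9.472.

9.472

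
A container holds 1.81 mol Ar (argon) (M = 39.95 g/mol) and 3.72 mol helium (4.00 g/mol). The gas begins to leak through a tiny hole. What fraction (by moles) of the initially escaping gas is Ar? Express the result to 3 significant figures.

0.133

Effusion rate of each component ∝ n_i/√M_i (partial pressure × 1/√M).
So x_Ar in the escaping gas = (n_Ar/√M_Ar) / Σ(n_i/√M_i)
= (1.81/√39.95) / (1.81/√39.95 + 3.72/√4.00) = 0.2864/(0.2864 + 1.860) = 0.133.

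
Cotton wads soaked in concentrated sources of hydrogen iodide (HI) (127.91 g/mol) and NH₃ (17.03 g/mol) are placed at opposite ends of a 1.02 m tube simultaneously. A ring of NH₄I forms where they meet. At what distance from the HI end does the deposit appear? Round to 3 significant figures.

0.273 m

Distances travelled in equal time are proportional to diffusion rates, so d_HI/d_NH₃ = √(M_NH₃/M_HI) = √(17.03/127.91) = 0.3649.
With d_HI + d_NH₃ = 1.02 m, d_NH₃ = 1.02/(1 + 0.3649) = 0.7473 m.
d_HI = 1.02 − 0.7473 = 0.273 m.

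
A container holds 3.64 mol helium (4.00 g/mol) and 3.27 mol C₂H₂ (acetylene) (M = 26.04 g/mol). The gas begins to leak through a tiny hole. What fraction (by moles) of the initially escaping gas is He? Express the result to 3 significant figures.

0.740

Each component's effusion rate ∝ (its partial pressure)·(1/√M) ∝ n_i/√M_i.
So x_He in the escaping gas = (n_He/√M_He) / Σ(n_i/√M_i)
= (3.64/√4.00) / (3.64/√4.00 + 3.27/√26.04) = 1.820/(1.820 + 0.6408) = 0.740.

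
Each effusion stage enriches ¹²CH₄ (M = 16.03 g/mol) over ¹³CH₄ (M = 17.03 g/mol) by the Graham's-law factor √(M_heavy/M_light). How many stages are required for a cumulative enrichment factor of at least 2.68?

With α = √(17.03/16.03) per stage, ln α = ½ ln(1.06238) = 0.03026.
Need α^N ≥ 2.68 ⇒ N ≥ ln(2.68) / ln α = 0.9858 / 0.03026 = 32.58.
Rounding up, N = 33 stages.

33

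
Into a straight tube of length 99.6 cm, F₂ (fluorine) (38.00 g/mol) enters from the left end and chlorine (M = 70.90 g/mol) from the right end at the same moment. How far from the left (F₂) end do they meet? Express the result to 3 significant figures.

Graham's law gives d_F₂/d_Cl₂ = rate_F₂/rate_Cl₂ = √(M_Cl₂/M_F₂) = √(70.90/38.00) = 1.366.
With d_F₂ + d_Cl₂ = 99.6 cm, d_Cl₂ = 99.6/(1 + 1.366) = 42.10 cm.
d_F₂ = 99.6 − 42.10 = 57.5 cm.

57.5 cm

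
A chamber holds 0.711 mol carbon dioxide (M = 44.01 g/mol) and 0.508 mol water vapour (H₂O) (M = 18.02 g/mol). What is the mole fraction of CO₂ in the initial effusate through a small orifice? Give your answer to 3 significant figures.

Rate_i ∝ x_i/√M_i (Graham's law weighted by mole fraction), so the effusate composition follows n_i/√M_i.
So x_CO₂ in the escaping gas = (n_CO₂/√M_CO₂) / Σ(n_i/√M_i)
= (0.711/√44.01) / (0.711/√44.01 + 0.508/√18.02) = 0.1072/(0.1072 + 0.1197) = 0.472.

0.472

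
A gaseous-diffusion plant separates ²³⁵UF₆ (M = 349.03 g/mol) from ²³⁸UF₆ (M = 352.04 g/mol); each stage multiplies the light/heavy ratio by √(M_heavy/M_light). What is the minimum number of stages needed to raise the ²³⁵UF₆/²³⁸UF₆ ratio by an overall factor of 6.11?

With α = √(352.04/349.03) per stage, ln α = ½ ln(1.00862) = 0.004293.
Need α^N ≥ 6.11 ⇒ N ≥ ln(6.11) / ln α = 1.810 / 0.004293 = 421.55.
So at least 422 stages are needed.

422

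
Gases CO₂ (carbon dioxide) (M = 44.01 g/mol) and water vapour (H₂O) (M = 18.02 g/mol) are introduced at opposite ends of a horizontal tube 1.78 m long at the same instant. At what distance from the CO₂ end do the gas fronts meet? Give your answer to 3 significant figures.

0.695 m

Graham's law gives d_CO₂/d_H₂O = rate_CO₂/rate_H₂O = √(M_H₂O/M_CO₂) = √(18.02/44.01) = 0.6399.
With d_CO₂ + d_H₂O = 1.78 m, d_H₂O = 1.78/(1 + 0.6399) = 1.085 m.
d_CO₂ = 1.78 − 1.085 = 0.695 m.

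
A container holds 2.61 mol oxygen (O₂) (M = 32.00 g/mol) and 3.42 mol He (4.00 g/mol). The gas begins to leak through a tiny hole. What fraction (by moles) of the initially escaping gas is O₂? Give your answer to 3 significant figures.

0.212

Each component's effusion rate ∝ (its partial pressure)·(1/√M) ∝ n_i/√M_i.
Mole fraction of O₂ in the effusate = (n_O₂/√M_O₂) / (n_O₂/√M_O₂ + n_He/√M_He)
= (2.61/√32.00) / (2.61/√32.00 + 3.42/√4.00) = 0.4614/(0.4614 + 1.710) = 0.212.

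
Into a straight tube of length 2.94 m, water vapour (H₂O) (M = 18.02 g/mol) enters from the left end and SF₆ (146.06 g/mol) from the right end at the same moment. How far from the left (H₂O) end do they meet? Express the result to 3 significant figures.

The fronts meet when d_H₂O + d_SF₆ = L with d_H₂O/d_SF₆ = √(M_SF₆/M_H₂O) (Graham's law). Here √(M_SF₆/M_H₂O) = √(146.06/18.02) = 2.847.
With d_H₂O + d_SF₆ = 2.94 m, d_SF₆ = 2.94/(1 + 2.847) = 0.7642 m.
d_H₂O = 2.94 − 0.7642 = 2.18 m.

2.18 m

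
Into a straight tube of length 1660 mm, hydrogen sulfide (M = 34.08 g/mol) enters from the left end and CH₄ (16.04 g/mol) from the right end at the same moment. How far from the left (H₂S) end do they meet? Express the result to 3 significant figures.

675 mm

Distances travelled in equal time are proportional to diffusion rates, so d_H₂S/d_CH₄ = √(M_CH₄/M_H₂S) = √(16.04/34.08) = 0.6860.
With d_H₂S + d_CH₄ = 1660 mm, d_CH₄ = 1660/(1 + 0.6860) = 984.6 mm.
d_H₂S = 1660 − 984.6 = 675 mm.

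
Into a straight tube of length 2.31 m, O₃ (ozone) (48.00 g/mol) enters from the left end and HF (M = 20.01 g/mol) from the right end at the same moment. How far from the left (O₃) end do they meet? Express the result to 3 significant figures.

0.906 m

The fronts meet when d_O₃ + d_HF = L with d_O₃/d_HF = √(M_HF/M_O₃) (Graham's law). Here √(M_HF/M_O₃) = √(20.01/48.00) = 0.6457.
With d_O₃ + d_HF = 2.31 m, d_HF = 2.31/(1 + 0.6457) = 1.404 m.
d_O₃ = 2.31 − 1.404 = 0.906 m.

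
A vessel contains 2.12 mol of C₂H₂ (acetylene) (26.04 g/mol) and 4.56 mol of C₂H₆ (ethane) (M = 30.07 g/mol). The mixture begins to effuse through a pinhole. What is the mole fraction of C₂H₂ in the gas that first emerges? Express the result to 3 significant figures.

Rate_i ∝ x_i/√M_i (Graham's law weighted by mole fraction), so the effusate composition follows n_i/√M_i.
x_C₂H₂(eff) = (n_C₂H₂/√M_C₂H₂) / (n_C₂H₂/√M_C₂H₂ + n_C₂H₆/√M_C₂H₆)
= (2.12/√26.04) / (2.12/√26.04 + 4.56/√30.07) = 0.4154/(0.4154 + 0.8316) = 0.333.

0.333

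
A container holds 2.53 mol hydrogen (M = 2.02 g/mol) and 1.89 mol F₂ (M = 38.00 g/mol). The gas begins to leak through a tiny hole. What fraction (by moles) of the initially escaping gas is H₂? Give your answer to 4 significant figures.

0.8531

Rate_i ∝ x_i/√M_i (Graham's law weighted by mole fraction), so the effusate composition follows n_i/√M_i.
x_H₂(eff) = (n_H₂/√M_H₂) / (n_H₂/√M_H₂ + n_F₂/√M_F₂)
= (2.53/√2.02) / (2.53/√2.02 + 1.89/√38.00) = 1.780/(1.780 + 0.3066) = 0.8531.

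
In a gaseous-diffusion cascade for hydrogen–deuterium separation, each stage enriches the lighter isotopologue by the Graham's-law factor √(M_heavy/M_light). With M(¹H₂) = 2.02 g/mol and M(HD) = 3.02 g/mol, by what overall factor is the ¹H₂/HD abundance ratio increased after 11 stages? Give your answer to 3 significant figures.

Overall factor = α^11 with α = √(3.02/2.02), i.e. (3.02/2.02)^(11/2).
= 1.49505^(11/2) = 9.13.

9.13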